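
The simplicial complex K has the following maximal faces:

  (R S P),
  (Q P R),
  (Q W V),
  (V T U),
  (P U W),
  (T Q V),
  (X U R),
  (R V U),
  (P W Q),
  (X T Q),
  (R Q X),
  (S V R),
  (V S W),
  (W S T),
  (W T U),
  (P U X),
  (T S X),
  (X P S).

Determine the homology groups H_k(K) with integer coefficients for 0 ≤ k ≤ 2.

Fix the vertex order P < Q < R < S < T < U < V < W < X and write every simplex with vertices in increasing order. Then dim K = 2 and the simplices of K are:

  0-simplices (9): P, Q, R, S, T, U, V, W, X
  1-simplices (27): PQ, PR, PS, PU, PW, PX, QR, QT, QV, QW, QX, RS, RU, RV, RX, ST, SV, SW, SX, TU, TV, TW, TX, UV, UW, UX, VW
  2-simplices (18): PQR, PQW, PRS, PSX, PUW, PUX, QRX, QTV, QTX, QVW, RSV, RUV, RUX, STW, STX, SVW, TUV, TUW

Hence C_0 ≅ Z^9, C_1 ≅ Z^27, C_2 ≅ Z^18.

The boundary map ∂_1: C_1 → C_0 is given by ∂[p,q] = [q] − [p].
This gives a 9×27 integer matrix of rank 8; reducing to Smith normal form yields diagonal entries (1,1,1,1,1,1,1,1).

The boundary map ∂_2: C_2 → C_1 maps a triangle to the signed sum of its edges. For instance
  ∂PSX = SX − PX + PS,
  ∂QRX = RX − QX + QR.
This gives a 27×18 integer matrix of rank 18; reducing to Smith normal form yields diagonal entries (1,1,1,1,1,1,1,1,1,1,1,1,1,1,1,1,1,2).

Reading off H_k = ker ∂_k / im ∂_{k+1}:

  H_0: rank C_0 − rank ∂_1 = 9 − 8 = 1, and the invariant factors of ∂_1 are all 1, so H_0 = Z.
  H_1: rank ker ∂_1 − rank ∂_2 = (27 − 8) − 18 = 1, and ∂_2 has invariant factor 2 > 1, so H_1 = Z ⊕ Z/2.
  H_2: rank ker ∂_2 − rank ∂_3 = (18 − 18) − 0 = 0, and there is no ∂_3, so H_2 = 0.

As a check, the Euler characteristic is 9 − 27 + 18 = 0, which agrees with 1 − 1 + 0 = 0.

H_0 ≅ Z,  H_1 ≅ Z ⊕ Z/2,  H_2 = 0.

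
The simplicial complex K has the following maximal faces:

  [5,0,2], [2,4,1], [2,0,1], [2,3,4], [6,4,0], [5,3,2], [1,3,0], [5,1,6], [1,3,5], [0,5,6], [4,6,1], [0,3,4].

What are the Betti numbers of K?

Order the vertices as 0 < 1 < 2 < 3 < 4 < 5 < 6. Listing each simplex with vertices in this order, K has dimension 2 with simplices:

  0-simplices (7): [0], [1], [2], [3], [4], [5], [6]
  1-simplices (18): [0,1], [0,2], [0,3], [0,4], [0,5], [0,6], [1,2], [1,3], [1,4], [1,5], [1,6], [2,3], [2,4], [2,5], [3,4], [3,5], [4,6], [5,6]
  2-simplices (12): [0,1,2], [0,1,3], [0,2,5], [0,3,4], [0,4,6], [0,5,6], [1,2,4], [1,3,5], [1,4,6], [1,5,6], [2,3,4], [2,3,5]

so the chain groups are C_0 ≅ Z^7, C_1 ≅ Z^18, C_2 ≅ Z^12.

The boundary map ∂_1: C_1 → C_0 is given by ∂[p,q] = [q] − [p]. For instance
  ∂[0,4] = [4] − [0].
The resulting 7×18 matrix has rank 6, and its Smith normal form has invariant factors (1,1,1,1,1,1).

∂_2: C_2 → C_1 acts by ∂[p,q,r] = [q,r] − [p,r] + [p,q]. For instance
  ∂[2,3,4] = [3,4] − [2,4] + [2,3],
  ∂[0,1,3] = [1,3] − [0,3] + [0,1].
As a 18×12 matrix over Z this has rank 12, with invariant factors (1,1,1,1,1,1,1,1,1,1,1,2).

Computing H_k = (kernel of ∂_k) / (image of ∂_{k+1}):

  H_0: rank C_0 − rank ∂_1 = 7 − 6 = 1, and the invariant factors of ∂_1 are all 1, so H_0 ≅ Z.
  H_1: rank ker ∂_1 − rank ∂_2 = (18 − 6) − 12 = 0, and ∂_2 has invariant factor 2 > 1, so H_1 ≅ Z/2.
  H_2: rank ker ∂_2 − rank ∂_3 = (12 − 12) − 0 = 0, and there is no ∂_3, so H_2 ≅ 0.

As a check, the Euler characteristic is 7 − 18 + 12 = 1, which agrees with 1 − 0 + 0 = 1.

Hence the Betti numbers are b_0 = 1, b_1 = 0, b_2 = 0.

b_0 = 1, b_1 = 0, b_2 = 0.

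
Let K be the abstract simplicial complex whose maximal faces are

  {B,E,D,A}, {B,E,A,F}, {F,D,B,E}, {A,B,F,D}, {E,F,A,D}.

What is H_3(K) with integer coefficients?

Fix the vertex order A < B < D < E < F and write every simplex with vertices in increasing order. Then dim K = 3 and the simplices of K are:

  0-simplices (5): A, B, D, E, F
  1-simplices (10): AB, AD, AE, AF, BD, BE, BF, DE, DF, EF
  2-simplices (10): ABD, ABE, ABF, ADE, ADF, AEF, BDE, BDF, BEF, DEF
  3-simplices (5): ABDE, ABDF, ABEF, ADEF, BDEF

Hence C_0 ≅ Z^5, C_1 ≅ Z^10, C_2 ≅ Z^10, C_3 ≅ Z^5.

The boundary map ∂_1: C_1 → C_0 maps an edge to its endpoints' difference, ∂[p,q] = q − p. For instance
  ∂DE = E − D.
The resulting 5×10 matrix has rank 4, and its Smith normal form has invariant factors (1,1,1,1).

The boundary map ∂_2: C_2 → C_1 sends each 2-simplex [p,q,r] to [q,r] − [p,r] + [p,q]. For instance
  ∂ABF = BF − AF + AB,
  ∂AEF = EF − AF + AE.
As a 10×10 matrix over Z this has rank 6, with invariant factors (1,1,1,1,1,1).

∂_3: C_3 → C_2 sends each 3-simplex σ to the alternating sum Σ_i (−1)^i (σ with its i-th vertex removed). For instance
  ∂ABDE = BDE − ADE + ABE − ABD,
  ∂BDEF = DEF − BEF + BDF − BDE.
The 10×5 boundary matrix has rank 4 and Smith normal form diag(1,1,1,1).

Reading off H_k = ker ∂_k / im ∂_{k+1}:

  H_3: rank ker ∂_3 − rank ∂_4 = (5 − 4) − 0 = 1, and there is no ∂_4, so H_3 ≅ Z.

H_3 ≅ Z.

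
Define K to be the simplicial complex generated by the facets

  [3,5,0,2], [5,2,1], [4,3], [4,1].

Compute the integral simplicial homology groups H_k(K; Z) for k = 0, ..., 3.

Order the vertices as 0 < 1 < 2 < 3 < 4 < 5. Listing each simplex with vertices in this order, K has dimension 3 with simplices:

  0-simplices (6): [0], [1], [2], [3], [4], [5]
  1-simplices (10): [0,2], [0,3], [0,5], [1,2], [1,4], [1,5], [2,3], [2,5], [3,4], [3,5]
  2-simplices (5): [0,2,3], [0,2,5], [0,3,5], [1,2,5], [2,3,5]
  3-simplices (1): [0,2,3,5]

Hence C_0 ≅ Z^6, C_1 ≅ Z^10, C_2 ≅ Z^5, C_3 ≅ Z^1.

Boundary ∂_1: C_1 → C_0 is given by ∂[p,q] = [q] − [p].
The 6×10 boundary matrix has rank 5 and Smith normal form diag(1,1,1,1,1).

∂_2: C_2 → C_1 acts by ∂[p,q,r] = [q,r] − [p,r] + [p,q]. For instance
  ∂[2,3,5] = [3,5] − [2,5] + [2,3],
  ∂[0,2,3] = [2,3] − [0,3] + [0,2].
The 10×5 boundary matrix has rank 4 and Smith normal form diag(1,1,1,1).

∂_3: C_3 → C_2 sends each 3-simplex σ to the alternating sum Σ_i (−1)^i (σ with its i-th vertex removed). For instance
  ∂[0,2,3,5] = [2,3,5] − [0,3,5] + [0,2,5] − [0,2,3].
This gives a 5×1 integer matrix of rank 1; reducing to Smith normal form yields diagonal entries (1).

Reading off H_k = ker ∂_k / im ∂_{k+1}:

  H_0: rank C_0 − rank ∂_1 = 6 − 5 = 1, and the invariant factors of ∂_1 are all 1, so H_0 = Z.
  H_1: rank ker ∂_1 − rank ∂_2 = (10 − 5) − 4 = 1, and the invariant factors of ∂_2 are all 1, so H_1 = Z.
  H_2: rank ker ∂_2 − rank ∂_3 = (5 − 4) − 1 = 0, and the invariant factors of ∂_3 are all 1, so H_2 = 0.
  H_3: rank ker ∂_3 − rank ∂_4 = (1 − 1) − 0 = 0, and there is no ∂_4, so H_3 = 0.

H_0 ≅ Z,  H_1 ≅ Z,  H_2 = 0,  H_3 = 0.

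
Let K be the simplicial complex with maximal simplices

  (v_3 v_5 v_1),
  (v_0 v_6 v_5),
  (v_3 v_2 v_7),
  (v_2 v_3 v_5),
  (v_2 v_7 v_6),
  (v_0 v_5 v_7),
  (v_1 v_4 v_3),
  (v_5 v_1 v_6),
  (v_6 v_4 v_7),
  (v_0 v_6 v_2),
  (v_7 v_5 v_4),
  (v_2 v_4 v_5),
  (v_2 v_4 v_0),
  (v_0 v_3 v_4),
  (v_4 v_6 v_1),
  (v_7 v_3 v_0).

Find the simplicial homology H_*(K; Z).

H_0 ≅ Z,  H_1 ≅ Z^2,  H_2 ≅ Z.

Fix the vertex order v_0 < v_1 < v_2 < v_3 < v_4 < v_5 < v_6 < v_7 and write every simplex with vertices in increasing order. Then dim K = 2 and the simplices of K are:

  0-simplices (8): [v_0], [v_1], [v_2], [v_3], [v_4], [v_5], [v_6], [v_7]
  1-simplices (24): (24 of them)
  2-simplices (16): (16 of them)

giving chain groups C_0 ≅ Z^8, C_1 ≅ Z^24, C_2 ≅ Z^16.

Boundary ∂_1: C_1 → C_0 sends each edge [p,q] (with p < q) to q − p. For instance
  ∂[v_4,v_7] = [v_7] − [v_4].
As a 8×24 matrix over Z this has rank 7, with invariant factors (1,1,1,1,1,1,1).

Boundary ∂_2: C_2 → C_1 sends each 2-simplex [p,q,r] to [q,r] − [p,r] + [p,q]. For instance
  ∂[v_4,v_5,v_7] = [v_5,v_7] − [v_4,v_7] + [v_4,v_5],
  ∂[v_0,v_2,v_6] = [v_2,v_6] − [v_0,v_6] + [v_0,v_2].
The resulting 24×16 matrix has rank 15, and its Smith normal form has invariant factors (1,1,1,1,1,1,1,1,1,1,1,1,1,1,1).

Reading off H_k = ker ∂_k / im ∂_{k+1}:

  H_0: rank C_0 − rank ∂_1 = 8 − 7 = 1, and the invariant factors of ∂_1 are all 1, so H_0 ≅ Z.
  H_1: rank ker ∂_1 − rank ∂_2 = (24 − 7) − 15 = 2, and the invariant factors of ∂_2 are all 1, so H_1 ≅ Z^2.
  H_2: rank ker ∂_2 − rank ∂_3 = (16 − 15) − 0 = 1, and there is no ∂_3, so H_2 ≅ Z.

(K is a triangulation of the torus T^2.)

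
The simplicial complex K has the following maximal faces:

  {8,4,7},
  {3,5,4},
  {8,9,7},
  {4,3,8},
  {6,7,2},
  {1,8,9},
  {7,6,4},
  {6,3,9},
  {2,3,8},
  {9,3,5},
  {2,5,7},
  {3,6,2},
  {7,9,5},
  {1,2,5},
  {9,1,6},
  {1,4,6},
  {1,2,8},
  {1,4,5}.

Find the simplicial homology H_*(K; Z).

Fix the vertex order 1 < 2 < 3 < 4 < 5 < 6 < 7 < 8 < 9 and write every simplex with vertices in increasing order. Then dim K = 2 and the simplices of K are:

  0-simplices (9): [1], [2], [3], [4], [5], [6], [7], [8], [9]
  1-simplices (27): (27 of them)
  2-simplices (18): [1,2,5], [1,2,8], [1,4,5], [1,4,6], [1,6,9], [1,8,9], [2,3,6], [2,3,8], [2,5,7], [2,6,7], [3,4,5], [3,4,8], [3,5,9], [3,6,9], [4,6,7], [4,7,8], [5,7,9], [7,8,9]

Hence C_0 ≅ Z^9, C_1 ≅ Z^27, C_2 ≅ Z^18.

The boundary map ∂_1: C_1 → C_0 maps an edge to its endpoints' difference, ∂[p,q] = q − p.
As a 9×27 matrix over Z this has rank 8, with invariant factors (1,1,1,1,1,1,1,1).

∂_2: C_2 → C_1 sends each 2-simplex [p,q,r] to [q,r] − [p,r] + [p,q]. For instance
  ∂[5,7,9] = [7,9] − [5,9] + [5,7],
  ∂[3,4,5] = [4,5] − [3,5] + [3,4].
This gives a 27×18 integer matrix of rank 17; reducing to Smith normal form yields diagonal entries (1,1,1,1,1,1,1,1,1,1,1,1,1,1,1,1,1).

From H_k ≅ ker(∂_k) / im(∂_{k+1}) we obtain:

  H_0: rank C_0 − rank ∂_1 = 9 − 8 = 1, and the invariant factors of ∂_1 are all 1, so H_0 ≅ Z.
  H_1: rank ker ∂_1 − rank ∂_2 = (27 − 8) − 17 = 2, and the invariant factors of ∂_2 are all 1, so H_1 ≅ Z^2.
  H_2: rank ker ∂_2 − rank ∂_3 = (18 − 17) − 0 = 1, and there is no ∂_3, so H_2 ≅ Z.

(K is a triangulation of the torus T^2.)

H_0 ≅ Z,  H_1 ≅ Z^2,  H_2 ≅ Z.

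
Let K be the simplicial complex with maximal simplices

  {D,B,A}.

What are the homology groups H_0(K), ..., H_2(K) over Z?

Order the vertices as A < B < D. Listing each simplex with vertices in this order, K has dimension 2 with simplices:

  0-simplices (3): A, B, D
  1-simplices (3): AB, AD, BD
  2-simplices (1): ABD

so the chain groups are C_0 ≅ Z^3, C_1 ≅ Z^3, C_2 ≅ Z^1.

∂_1: C_1 → C_0 is given by ∂[p,q] = [q] − [p]. For instance
  ∂BD = D − B.
This gives a 3×3 integer matrix of rank 2; reducing to Smith normal form yields diagonal entries (1,1).

Boundary ∂_2: C_2 → C_1 sends each 2-simplex [p,q,r] to [q,r] − [p,r] + [p,q]. For instance
  ∂ABD = BD − AD + AB.
This gives a 3×1 integer matrix of rank 1; reducing to Smith normal form yields diagonal entries (1).

From H_k ≅ ker(∂_k) / im(∂_{k+1}) we obtain:

  H_0: rank C_0 − rank ∂_1 = 3 − 2 = 1, and the invariant factors of ∂_1 are all 1, so H_0 = Z.
  H_1: rank ker ∂_1 − rank ∂_2 = (3 − 2) − 1 = 0, and the invariant factors of ∂_2 are all 1, so H_1 = 0.
  H_2: rank ker ∂_2 − rank ∂_3 = (1 − 1) − 0 = 0, and there is no ∂_3, so H_2 = 0.

As a check, the Euler characteristic is 3 − 3 + 1 = 1, which agrees with 1 − 0 + 0 = 1.

H_0 ≅ Z,  H_1 = 0,  H_2 = 0.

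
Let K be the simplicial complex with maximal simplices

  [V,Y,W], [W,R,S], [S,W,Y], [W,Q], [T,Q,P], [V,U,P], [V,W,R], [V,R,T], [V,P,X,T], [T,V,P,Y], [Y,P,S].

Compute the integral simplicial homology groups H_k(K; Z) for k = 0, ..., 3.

Fix the vertex order P < Q < R < S < T < U < V < W < X < Y and write every simplex with vertices in increasing order. Then dim K = 3 and the simplices of K are:

  0-simplices (10): P, Q, R, S, T, U, V, W, X, Y
  1-simplices (23): PQ, PS, PT, PU, PV, PX, PY, QT, QW, RS, RT, RV, RW, SW, SY, TV, TX, TY, UV, VW, VX, VY, WY
  2-simplices (15): PQT, PSY, PTV, PTX, PTY, PUV, PVX, PVY, RSW, RTV, RVW, SWY, TVX, TVY, VWY
  3-simplices (2): PTVX, PTVY

so the chain groups are C_0 ≅ Z^10, C_1 ≅ Z^23, C_2 ≅ Z^15, C_3 ≅ Z^2.

The boundary map ∂_1: C_1 → C_0 maps an edge to its endpoints' difference, ∂[p,q] = q − p. For instance
  ∂PX = X − P.
The 10×23 boundary matrix has rank 9 and Smith normal form diag(1,1,1,1,1,1,1,1,1).

The boundary map ∂_2: C_2 → C_1 maps a triangle to the signed sum of its edges. For instance
  ∂PVY = VY − PY + PV,
  ∂PTY = TY − PY + PT.
This gives a 23×15 integer matrix of rank 13; reducing to Smith normal form yields diagonal entries (1,1,1,1,1,1,1,1,1,1,1,1,1).

∂_3: C_3 → C_2 sends each 3-simplex σ to the alternating sum Σ_i (−1)^i (σ with its i-th vertex removed). For instance
  ∂PTVY = TVY − PVY + PTY − PTV,
  ∂PTVX = TVX − PVX + PTX − PTV.
The 15×2 boundary matrix has rank 2 and Smith normal form diag(1,1).

Computing H_k = (kernel of ∂_k) / (image of ∂_{k+1}):

  H_0: rank C_0 − rank ∂_1 = 10 − 9 = 1, and the invariant factors of ∂_1 are all 1, so H_0 ≅ Z.
  H_1: rank ker ∂_1 − rank ∂_2 = (23 − 9) − 13 = 1, and the invariant factors of ∂_2 are all 1, so H_1 ≅ Z.
  H_2: rank ker ∂_2 − rank ∂_3 = (15 − 13) − 2 = 0, and the invariant factors of ∂_3 are all 1, so H_2 ≅ 0.
  H_3: rank ker ∂_3 − rank ∂_4 = (2 − 2) − 0 = 0, and there is no ∂_4, so H_3 ≅ 0.

H_0 ≅ Z,  H_1 ≅ Z,  H_2 = 0,  H_3 = 0.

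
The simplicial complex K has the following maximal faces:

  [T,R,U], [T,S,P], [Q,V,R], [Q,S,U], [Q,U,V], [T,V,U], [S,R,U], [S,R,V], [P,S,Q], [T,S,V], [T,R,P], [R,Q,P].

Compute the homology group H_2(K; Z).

K has 7 vertices, 18 edges, 12 triangles.
rank ∂_2 = 12, rank ∂_3 = 0 ⇒ b_2 = 12 − 12 − 0 = 0. So H_2 = 0.

H_2 ≅ 0.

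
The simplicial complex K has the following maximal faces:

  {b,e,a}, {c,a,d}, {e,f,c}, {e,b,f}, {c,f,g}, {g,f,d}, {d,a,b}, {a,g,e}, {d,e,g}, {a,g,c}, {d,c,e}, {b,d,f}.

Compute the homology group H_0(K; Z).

H_0 = Z.

Order the vertices as a < b < c < d < e < f < g. Listing each simplex with vertices in this order, K has dimension 2 with simplices:

  0-simplices (7): a, b, c, d, e, f, g
  1-simplices (18): ab, ac, ad, ae, ag, bd, be, bf, cd, ce, cf, cg, de, df, dg, ef, eg, fg
  2-simplices (12): abd, abe, acd, acg, aeg, bdf, bef, cde, cef, cfg, deg, dfg

Hence C_0 ≅ Z^7, C_1 ≅ Z^18, C_2 ≅ Z^12.

∂_1: C_1 → C_0 is given by ∂[p,q] = [q] − [p]. For instance
  ∂eg = g − e.
As a 7×18 matrix over Z this has rank 6, with invariant factors (1,1,1,1,1,1).

The boundary map ∂_2: C_2 → C_1 acts by ∂[p,q,r] = [q,r] − [p,r] + [p,q]. For instance
  ∂bdf = df − bf + bd,
  ∂cfg = fg − cg + cf.
As a 18×12 matrix over Z this has rank 12, with invariant factors (1,1,1,1,1,1,1,1,1,1,1,2).

Reading off H_k = ker ∂_k / im ∂_{k+1}:

  H_0: rank C_0 − rank ∂_1 = 7 − 6 = 1, and the invariant factors of ∂_1 are all 1, so H_0 = Z.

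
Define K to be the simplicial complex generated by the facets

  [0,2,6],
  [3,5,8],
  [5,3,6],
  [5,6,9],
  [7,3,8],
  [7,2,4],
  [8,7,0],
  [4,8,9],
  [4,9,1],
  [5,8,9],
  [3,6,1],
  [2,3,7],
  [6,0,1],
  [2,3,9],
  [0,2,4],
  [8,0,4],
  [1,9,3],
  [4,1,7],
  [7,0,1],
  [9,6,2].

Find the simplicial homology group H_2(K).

H_2 = 0.

Order the vertices as 0 < 1 < 2 < 3 < 4 < 5 < 6 < 7 < 8 < 9. Listing each simplex with vertices in this order, K has dimension 2 with simplices:

  0-simplices (10): [0], [1], [2], [3], [4], [5], [6], [7], [8], [9]
  1-simplices (30): (30 of them)
  2-simplices (20): (20 of them)

so the chain groups are C_0 ≅ Z^10, C_1 ≅ Z^30, C_2 ≅ Z^20.

Boundary ∂_1: C_1 → C_0 is given by ∂[p,q] = [q] − [p]. For instance
  ∂[1,6] = [6] − [1].
The resulting 10×30 matrix has rank 9, and its Smith normal form has invariant factors (1,1,1,1,1,1,1,1,1).

∂_2: C_2 → C_1 maps a triangle to the signed sum of its edges. For instance
  ∂[3,7,8] = [7,8] − [3,8] + [3,7],
  ∂[0,2,4] = [2,4] − [0,4] + [0,2].
As a 30×20 matrix over Z this has rank 20, with invariant factors (1,1,1,1,1,1,1,1,1,1,1,1,1,1,1,1,1,1,1,2).

From H_k ≅ ker(∂_k) / im(∂_{k+1}) we obtain:

  H_2: rank ker ∂_2 − rank ∂_3 = (20 − 20) − 0 = 0, and there is no ∂_3, so H_2 = 0.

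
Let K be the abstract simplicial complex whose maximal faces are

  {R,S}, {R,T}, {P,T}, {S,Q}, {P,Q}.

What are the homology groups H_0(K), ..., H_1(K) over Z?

H_0 ≅ Z,  H_1 ≅ Z.

We work with the vertex ordering P < Q < R < S < T. The simplices of K, each written with vertices in increasing order, are:

  0-simplices (5): P, Q, R, S, T
  1-simplices (5): PQ, PT, QS, RS, RT

so the chain groups are C_0 ≅ Z^5, C_1 ≅ Z^5.

The boundary map ∂_1: C_1 → C_0 is given by ∂[p,q] = [q] − [p].
The 5×5 boundary matrix has rank 4 and Smith normal form diag(1,1,1,1).

Now H_k = ker ∂_k / im ∂_{k+1}, so:

  H_0: rank C_0 − rank ∂_1 = 5 − 4 = 1, and the invariant factors of ∂_1 are all 1, so H_0 ≅ Z.
  H_1: rank ker ∂_1 − rank ∂_2 = (5 − 4) − 0 = 1, and there is no ∂_2, so H_1 ≅ Z.

As a check, the Euler characteristic is 5 − 5 = 0, which agrees with 1 − 1 = 0.
(K is a triangulation of the circle S^1.)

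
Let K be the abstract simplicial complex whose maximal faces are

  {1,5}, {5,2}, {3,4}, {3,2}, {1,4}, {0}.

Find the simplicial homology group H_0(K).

H_0 = Z^2.

Take the total order 0 < 1 < 2 < 3 < 4 < 5 on the vertex set. Then K (dimension 1) consists of the simplices:

  0-simplices (6): [0], [1], [2], [3], [4], [5]
  1-simplices (5): [1,4], [1,5], [2,3], [2,5], [3,4]

so the chain groups are C_0 ≅ Z^6, C_1 ≅ Z^5.

∂_1: C_1 → C_0 is given by ∂[p,q] = [q] − [p]. For instance
  ∂[2,3] = [3] − [2].
As a 6×5 matrix over Z this has rank 4, with invariant factors (1,1,1,1).

Computing H_k = (kernel of ∂_k) / (image of ∂_{k+1}):

  H_0: rank C_0 − rank ∂_1 = 6 − 4 = 2, and the invariant factors of ∂_1 are all 1, so H_0 ≅ Z^2.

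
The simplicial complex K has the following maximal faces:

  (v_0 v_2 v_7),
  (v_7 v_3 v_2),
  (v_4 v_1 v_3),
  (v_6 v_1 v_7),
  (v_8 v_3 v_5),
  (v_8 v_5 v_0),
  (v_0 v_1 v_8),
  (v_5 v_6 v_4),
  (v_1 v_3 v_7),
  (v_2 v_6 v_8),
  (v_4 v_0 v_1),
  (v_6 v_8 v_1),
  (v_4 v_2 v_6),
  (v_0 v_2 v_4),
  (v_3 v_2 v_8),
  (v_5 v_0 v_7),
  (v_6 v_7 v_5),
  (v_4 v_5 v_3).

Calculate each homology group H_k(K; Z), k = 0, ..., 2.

H_0 ≅ Z,  H_1 ≅ Z^2,  H_2 ≅ Z.

Take the total order v_0 < v_1 < v_2 < v_3 < v_4 < v_5 < v_6 < v_7 < v_8 on the vertex set. Then K (dimension 2) consists of the simplices:

  0-simplices (9): [v_0], [v_1], [v_2], [v_3], [v_4], [v_5], [v_6], [v_7], [v_8]
  1-simplices (27): (27 of them)
  2-simplices (18): (18 of them)

so the chain groups are C_0 ≅ Z^9, C_1 ≅ Z^27, C_2 ≅ Z^18.

Boundary ∂_1: C_1 → C_0 is given by ∂[p,q] = [q] − [p].
The 9×27 boundary matrix has rank 8 and Smith normal form diag(1,1,1,1,1,1,1,1).

Boundary ∂_2: C_2 → C_1 acts by ∂[p,q,r] = [q,r] − [p,r] + [p,q]. For instance
  ∂[v_5,v_6,v_7] = [v_6,v_7] − [v_5,v_7] + [v_5,v_6],
  ∂[v_3,v_5,v_8] = [v_5,v_8] − [v_3,v_8] + [v_3,v_5].
As a 27×18 matrix over Z this has rank 17, with invariant factors (1,1,1,1,1,1,1,1,1,1,1,1,1,1,1,1,1).

From H_k ≅ ker(∂_k) / im(∂_{k+1}) we obtain:

  H_0: rank C_0 − rank ∂_1 = 9 − 8 = 1, and the invariant factors of ∂_1 are all 1, so H_0 ≅ Z.
  H_1: rank ker ∂_1 − rank ∂_2 = (27 − 8) − 17 = 2, and the invariant factors of ∂_2 are all 1, so H_1 ≅ Z^2.
  H_2: rank ker ∂_2 − rank ∂_3 = (18 − 17) − 0 = 1, and there is no ∂_3, so H_2 ≅ Z.

(K is a triangulation of the torus T^2.)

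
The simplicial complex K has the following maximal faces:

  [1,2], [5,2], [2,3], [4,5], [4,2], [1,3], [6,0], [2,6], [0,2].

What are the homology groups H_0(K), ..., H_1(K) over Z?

H_0 = Z,  H_1 = Z^3.

Fix the vertex order 0 < 1 < 2 < 3 < 4 < 5 < 6 and write every simplex with vertices in increasing order. Then dim K = 1 and the simplices of K are:

  0-simplices (7): [0], [1], [2], [3], [4], [5], [6]
  1-simplices (9): [0,2], [0,6], [1,2], [1,3], [2,3], [2,4], [2,5], [2,6], [4,5]

so the chain groups are C_0 ≅ Z^7, C_1 ≅ Z^9.

Boundary ∂_1: C_1 → C_0 sends each edge [p,q] (with p < q) to q − p. For instance
  ∂[2,4] = [4] − [2].
This gives a 7×9 integer matrix of rank 6; reducing to Smith normal form yields diagonal entries (1,1,1,1,1,1).

Computing H_k = (kernel of ∂_k) / (image of ∂_{k+1}):

  H_0: rank C_0 − rank ∂_1 = 7 − 6 = 1, and the invariant factors of ∂_1 are all 1, so H_0 ≅ Z.
  H_1: rank ker ∂_1 − rank ∂_2 = (9 − 6) − 0 = 3, and there is no ∂_2, so H_1 ≅ Z^3.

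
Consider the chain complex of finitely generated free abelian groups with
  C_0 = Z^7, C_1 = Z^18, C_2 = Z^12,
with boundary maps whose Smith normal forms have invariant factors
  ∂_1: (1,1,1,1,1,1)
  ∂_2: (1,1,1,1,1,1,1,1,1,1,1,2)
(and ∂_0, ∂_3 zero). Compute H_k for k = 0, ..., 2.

H_0 = Z,  H_1 = Z/2,  H_2 = 0.

H_0: b_0 = 7 − 0 − 6 = 1; torsion from ∂_1 factors > 1: none. So H_0 = Z.
H_1: b_1 = 18 − 6 − 12 = 0; torsion from ∂_2 factors > 1: [2]. So H_1 = Z/2.
H_2: b_2 = 12 − 12 − 0 = 0; torsion from ∂_3 factors > 1: none. So H_2 = 0.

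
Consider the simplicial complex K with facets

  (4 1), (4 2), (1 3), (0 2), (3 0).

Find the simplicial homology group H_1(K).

K has 5 vertices, 5 edges.
rank ∂_1 = 4, rank ∂_2 = 0 ⇒ b_1 = 5 − 4 − 0 = 1. So H_1 = Z.

H_1 ≅ Z.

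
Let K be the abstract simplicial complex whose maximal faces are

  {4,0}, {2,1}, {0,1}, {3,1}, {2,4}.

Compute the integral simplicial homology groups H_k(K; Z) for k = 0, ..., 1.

H_0 = Z,  H_1 = Z.

Take the total order 0 < 1 < 2 < 3 < 4 on the vertex set. Then K (dimension 1) consists of the simplices:

  0-simplices (5): [0], [1], [2], [3], [4]
  1-simplices (5): [0,1], [0,4], [1,2], [1,3], [2,4]

Hence C_0 ≅ Z^5, C_1 ≅ Z^5.

∂_1: C_1 → C_0 maps an edge to its endpoints' difference, ∂[p,q] = q − p.
As a 5×5 matrix over Z this has rank 4, with invariant factors (1,1,1,1).

Reading off H_k = ker ∂_k / im ∂_{k+1}:

  H_0: rank C_0 − rank ∂_1 = 5 − 4 = 1, and the invariant factors of ∂_1 are all 1, so H_0 = Z.
  H_1: rank ker ∂_1 − rank ∂_2 = (5 − 4) − 0 = 1, and there is no ∂_2, so H_1 = Z.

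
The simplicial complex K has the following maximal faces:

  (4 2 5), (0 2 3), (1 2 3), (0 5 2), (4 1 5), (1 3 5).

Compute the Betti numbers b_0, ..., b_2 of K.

Take the total order 0 < 1 < 2 < 3 < 4 < 5 on the vertex set. Then K (dimension 2) consists of the simplices:

  0-simplices (6): [0], [1], [2], [3], [4], [5]
  1-simplices (12): [0,2], [0,3], [0,5], [1,2], [1,3], [1,4], [1,5], [2,3], [2,4], [2,5], [3,5], [4,5]
  2-simplices (6): [0,2,3], [0,2,5], [1,2,3], [1,3,5], [1,4,5], [2,4,5]

Hence C_0 ≅ Z^6, C_1 ≅ Z^12, C_2 ≅ Z^6.

∂_1: C_1 → C_0 is given by ∂[p,q] = [q] − [p]. For instance
  ∂[2,5] = [5] − [2].
The resulting 6×12 matrix has rank 5, and its Smith normal form has invariant factors (1,1,1,1,1).

The boundary map ∂_2: C_2 → C_1 acts by ∂[p,q,r] = [q,r] − [p,r] + [p,q]. For instance
  ∂[0,2,3] = [2,3] − [0,3] + [0,2],
  ∂[1,2,3] = [2,3] − [1,3] + [1,2].
The resulting 12×6 matrix has rank 6, and its Smith normal form has invariant factors (1,1,1,1,1,1).

Reading off H_k = ker ∂_k / im ∂_{k+1}:

  H_0: rank C_0 − rank ∂_1 = 6 − 5 = 1, and the invariant factors of ∂_1 are all 1, so H_0 = Z.
  H_1: rank ker ∂_1 − rank ∂_2 = (12 − 5) − 6 = 1, and the invariant factors of ∂_2 are all 1, so H_1 = Z.
  H_2: rank ker ∂_2 − rank ∂_3 = (6 − 6) − 0 = 0, and there is no ∂_3, so H_2 = 0.

As a check, the Euler characteristic is 6 − 12 + 6 = 0, which agrees with 1 − 1 + 0 = 0.

Hence the Betti numbers are b_0 = 1, b_1 = 1, b_2 = 0.

b_0 = 1, b_1 = 1, b_2 = 0.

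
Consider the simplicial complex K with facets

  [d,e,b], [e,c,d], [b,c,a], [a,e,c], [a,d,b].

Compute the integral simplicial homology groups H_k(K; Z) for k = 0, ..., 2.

H_0 ≅ Z,  H_1 ≅ Z,  H_2 = 0.

Fix the vertex order a < b < c < d < e and write every simplex with vertices in increasing order. Then dim K = 2 and the simplices of K are:

  0-simplices (5): a, b, c, d, e
  1-simplices (10): ab, ac, ad, ae, bc, bd, be, cd, ce, de
  2-simplices (5): abc, abd, ace, bde, cde

so the chain groups are C_0 ≅ Z^5, C_1 ≅ Z^10, C_2 ≅ Z^5.

Boundary ∂_1: C_1 → C_0 sends each edge [p,q] (with p < q) to q − p. For instance
  ∂de = e − d.
This gives a 5×10 integer matrix of rank 4; reducing to Smith normal form yields diagonal entries (1,1,1,1).

The boundary map ∂_2: C_2 → C_1 sends each 2-simplex [p,q,r] to [q,r] − [p,r] + [p,q]. For instance
  ∂bde = de − be + bd,
  ∂ace = ce − ae + ac.
This gives a 10×5 integer matrix of rank 5; reducing to Smith normal form yields diagonal entries (1,1,1,1,1).

Computing H_k = (kernel of ∂_k) / (image of ∂_{k+1}):

  H_0: rank C_0 − rank ∂_1 = 5 − 4 = 1, and the invariant factors of ∂_1 are all 1, so H_0 = Z.
  H_1: rank ker ∂_1 − rank ∂_2 = (10 − 4) − 5 = 1, and the invariant factors of ∂_2 are all 1, so H_1 = Z.
  H_2: rank ker ∂_2 − rank ∂_3 = (5 − 5) − 0 = 0, and there is no ∂_3, so H_2 = 0.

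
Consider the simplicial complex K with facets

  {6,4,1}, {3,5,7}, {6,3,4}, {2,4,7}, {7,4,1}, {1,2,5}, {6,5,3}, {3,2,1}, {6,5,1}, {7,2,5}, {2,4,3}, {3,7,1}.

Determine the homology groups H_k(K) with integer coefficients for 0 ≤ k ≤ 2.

Fix the vertex order 1 < 2 < 3 < 4 < 5 < 6 < 7 and write every simplex with vertices in increasing order. Then dim K = 2 and the simplices of K are:

  0-simplices (7): [1], [2], [3], [4], [5], [6], [7]
  1-simplices (18): [1,2], [1,3], [1,4], [1,5], [1,6], [1,7], [2,3], [2,4], [2,5], [2,7], [3,4], [3,5], [3,6], [3,7], [4,6], [4,7], [5,6], [5,7]
  2-simplices (12): [1,2,3], [1,2,5], [1,3,7], [1,4,6], [1,4,7], [1,5,6], [2,3,4], [2,4,7], [2,5,7], [3,4,6], [3,5,6], [3,5,7]

Hence C_0 ≅ Z^7, C_1 ≅ Z^18, C_2 ≅ Z^12.

The boundary map ∂_1: C_1 → C_0 is given by ∂[p,q] = [q] − [p]. For instance
  ∂[3,7] = [7] − [3].
This gives a 7×18 integer matrix of rank 6; reducing to Smith normal form yields diagonal entries (1,1,1,1,1,1).

Boundary ∂_2: C_2 → C_1 acts by ∂[p,q,r] = [q,r] − [p,r] + [p,q]. For instance
  ∂[2,3,4] = [3,4] − [2,4] + [2,3],
  ∂[3,5,7] = [5,7] − [3,7] + [3,5].
The 18×12 boundary matrix has rank 12 and Smith normal form diag(1,1,1,1,1,1,1,1,1,1,1,2).

From H_k ≅ ker(∂_k) / im(∂_{k+1}) we obtain:

  H_0: rank C_0 − rank ∂_1 = 7 − 6 = 1, and the invariant factors of ∂_1 are all 1, so H_0 = Z.
  H_1: rank ker ∂_1 − rank ∂_2 = (18 − 6) − 12 = 0, and ∂_2 has invariant factor 2 > 1, so H_1 = Z/2.
  H_2: rank ker ∂_2 − rank ∂_3 = (12 − 12) − 0 = 0, and there is no ∂_3, so H_2 = 0.

As a check, the Euler characteristic is 7 − 18 + 12 = 1, which agrees with 1 − 0 + 0 = 1.

H_0 = Z,  H_1 = Z/2,  H_2 = 0.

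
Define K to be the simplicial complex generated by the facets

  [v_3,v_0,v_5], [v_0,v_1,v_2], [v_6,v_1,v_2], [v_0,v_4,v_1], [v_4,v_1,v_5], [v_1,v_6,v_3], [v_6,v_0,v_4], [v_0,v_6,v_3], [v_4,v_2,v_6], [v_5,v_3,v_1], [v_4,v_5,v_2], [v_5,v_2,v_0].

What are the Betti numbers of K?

Order the vertices as v_0 < v_1 < v_2 < v_3 < v_4 < v_5 < v_6. Listing each simplex with vertices in this order, K has dimension 2 with simplices:

  0-simplices (7): [v_0], [v_1], [v_2], [v_3], [v_4], [v_5], [v_6]
  1-simplices (18): (18 of them)
  2-simplices (12): (12 of them)

Hence C_0 ≅ Z^7, C_1 ≅ Z^18, C_2 ≅ Z^12.

The boundary map ∂_1: C_1 → C_0 sends each edge [p,q] (with p < q) to q − p.
This gives a 7×18 integer matrix of rank 6; reducing to Smith normal form yields diagonal entries (1,1,1,1,1,1).

Boundary ∂_2: C_2 → C_1 sends each 2-simplex [p,q,r] to [q,r] − [p,r] + [p,q]. For instance
  ∂[v_0,v_1,v_2] = [v_1,v_2] − [v_0,v_2] + [v_0,v_1],
  ∂[v_0,v_3,v_5] = [v_3,v_5] − [v_0,v_5] + [v_0,v_3].
As a 18×12 matrix over Z this has rank 12, with invariant factors (1,1,1,1,1,1,1,1,1,1,1,2).

From H_k ≅ ker(∂_k) / im(∂_{k+1}) we obtain:

  H_0: rank C_0 − rank ∂_1 = 7 − 6 = 1, and the invariant factors of ∂_1 are all 1, so H_0 ≅ Z.
  H_1: rank ker ∂_1 − rank ∂_2 = (18 − 6) − 12 = 0, and ∂_2 has invariant factor 2 > 1, so H_1 ≅ Z/2.
  H_2: rank ker ∂_2 − rank ∂_3 = (12 − 12) − 0 = 0, and there is no ∂_3, so H_2 ≅ 0.

As a check, the Euler characteristic is 7 − 18 + 12 = 1, which agrees with 1 − 0 + 0 = 1.
(K is a triangulation of the real projective plane RP^2.)

Hence the Betti numbers are b_0 = 1, b_1 = 0, b_2 = 0.

b_0 = 1, b_1 = 0, b_2 = 0.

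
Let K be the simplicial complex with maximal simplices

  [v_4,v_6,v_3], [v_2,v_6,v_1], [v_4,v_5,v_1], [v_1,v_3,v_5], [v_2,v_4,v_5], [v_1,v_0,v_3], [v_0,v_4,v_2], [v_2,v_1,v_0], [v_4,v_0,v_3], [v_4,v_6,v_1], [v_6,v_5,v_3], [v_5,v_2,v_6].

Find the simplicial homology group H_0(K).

H_0 = Z.

K has 7 vertices, 18 edges, 12 triangles.
rank ∂_0 = 0, rank ∂_1 = 6 ⇒ b_0 = 7 − 0 − 6 = 1; all invariant factors of ∂_1 are 1 so no torsion. So H_0 = Z.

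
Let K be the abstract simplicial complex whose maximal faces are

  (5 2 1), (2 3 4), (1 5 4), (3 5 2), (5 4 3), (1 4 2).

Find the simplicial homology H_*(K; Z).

Take the total order 1 < 2 < 3 < 4 < 5 on the vertex set. Then K (dimension 2) consists of the simplices:

  0-simplices (5): [1], [2], [3], [4], [5]
  1-simplices (9): [1,2], [1,4], [1,5], [2,3], [2,4], [2,5], [3,4], [3,5], [4,5]
  2-simplices (6): [1,2,4], [1,2,5], [1,4,5], [2,3,4], [2,3,5], [3,4,5]

Hence C_0 ≅ Z^5, C_1 ≅ Z^9, C_2 ≅ Z^6.

∂_1: C_1 → C_0 sends each edge [p,q] (with p < q) to q − p.
As a 5×9 matrix over Z this has rank 4, with invariant factors (1,1,1,1).

The boundary map ∂_2: C_2 → C_1 sends each 2-simplex [p,q,r] to [q,r] − [p,r] + [p,q]. For instance
  ∂[2,3,5] = [3,5] − [2,5] + [2,3],
  ∂[1,4,5] = [4,5] − [1,5] + [1,4].
This gives a 9×6 integer matrix of rank 5; reducing to Smith normal form yields diagonal entries (1,1,1,1,1).

Now H_k = ker ∂_k / im ∂_{k+1}, so:

  H_0: rank C_0 − rank ∂_1 = 5 − 4 = 1, and the invariant factors of ∂_1 are all 1, so H_0 ≅ Z.
  H_1: rank ker ∂_1 − rank ∂_2 = (9 − 4) − 5 = 0, and the invariant factors of ∂_2 are all 1, so H_1 ≅ 0.
  H_2: rank ker ∂_2 − rank ∂_3 = (6 − 5) − 0 = 1, and there is no ∂_3, so H_2 ≅ Z.

(K is a triangulation of the 2-sphere S^2.)

H_0 ≅ Z,  H_1 = 0,  H_2 ≅ Z.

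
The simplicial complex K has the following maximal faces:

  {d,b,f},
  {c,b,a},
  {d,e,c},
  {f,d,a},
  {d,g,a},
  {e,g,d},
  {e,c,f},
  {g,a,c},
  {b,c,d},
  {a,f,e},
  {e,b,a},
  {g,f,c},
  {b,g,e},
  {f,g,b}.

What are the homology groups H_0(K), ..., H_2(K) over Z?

H_0 ≅ Z,  H_1 ≅ Z^2,  H_2 ≅ Z.

Order the vertices as a < b < c < d < e < f < g. Listing each simplex with vertices in this order, K has dimension 2 with simplices:

  0-simplices (7): a, b, c, d, e, f, g
  1-simplices (21): ab, ac, ad, ae, af, ag, bc, bd, be, bf, bg, cd, ce, cf, cg, de, df, dg, ef, eg, fg
  2-simplices (14): abc, abe, acg, adf, adg, aef, bcd, bdf, beg, bfg, cde, cef, cfg, deg

Hence C_0 ≅ Z^7, C_1 ≅ Z^21, C_2 ≅ Z^14.

The boundary map ∂_1: C_1 → C_0 sends each edge [p,q] (with p < q) to q − p.
The resulting 7×21 matrix has rank 6, and its Smith normal form has invariant factors (1,1,1,1,1,1).

Boundary ∂_2: C_2 → C_1 acts by ∂[p,q,r] = [q,r] − [p,r] + [p,q]. For instance
  ∂cfg = fg − cg + cf,
  ∂aef = ef − af + ae.
As a 21×14 matrix over Z this has rank 13, with invariant factors (1,1,1,1,1,1,1,1,1,1,1,1,1).

From H_k ≅ ker(∂_k) / im(∂_{k+1}) we obtain:

  H_0: rank C_0 − rank ∂_1 = 7 − 6 = 1, and the invariant factors of ∂_1 are all 1, so H_0 = Z.
  H_1: rank ker ∂_1 − rank ∂_2 = (21 − 6) − 13 = 2, and the invariant factors of ∂_2 are all 1, so H_1 = Z^2.
  H_2: rank ker ∂_2 − rank ∂_3 = (14 − 13) − 0 = 1, and there is no ∂_3, so H_2 = Z.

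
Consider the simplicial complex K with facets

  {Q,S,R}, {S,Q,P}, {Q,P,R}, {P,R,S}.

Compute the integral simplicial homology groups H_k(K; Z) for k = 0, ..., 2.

K has 4 vertices, 6 edges, 4 triangles.
rank ∂_0 = 0, rank ∂_1 = 3 ⇒ b_0 = 4 − 0 − 3 = 1; all invariant factors of ∂_1 are 1 so no torsion. So H_0 ≅ Z.
rank ∂_1 = 3, rank ∂_2 = 3 ⇒ b_1 = 6 − 3 − 3 = 0; all invariant factors of ∂_2 are 1 so no torsion. So H_1 ≅ 0.
rank ∂_2 = 3, rank ∂_3 = 0 ⇒ b_2 = 4 − 3 − 0 = 1. So H_2 ≅ Z.

H_0 = Z,  H_1 = 0,  H_2 = Z.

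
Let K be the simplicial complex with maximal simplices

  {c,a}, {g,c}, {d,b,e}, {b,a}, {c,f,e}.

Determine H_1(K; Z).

H_1 = Z.

We work with the vertex ordering a < b < c < d < e < f < g. The simplices of K, each written with vertices in increasing order, are:

  0-simplices (7): a, b, c, d, e, f, g
  1-simplices (9): ab, ac, bd, be, ce, cf, cg, de, ef
  2-simplices (2): bde, cef

Hence C_0 ≅ Z^7, C_1 ≅ Z^9, C_2 ≅ Z^2.

∂_1: C_1 → C_0 maps an edge to its endpoints' difference, ∂[p,q] = q − p. For instance
  ∂ab = b − a.
The 7×9 boundary matrix has rank 6 and Smith normal form diag(1,1,1,1,1,1).

∂_2: C_2 → C_1 maps a triangle to the signed sum of its edges. For instance
  ∂bde = de − be + bd,
  ∂cef = ef − cf + ce.
As a 9×2 matrix over Z this has rank 2, with invariant factors (1,1).

Reading off H_k = ker ∂_k / im ∂_{k+1}:

  H_1: rank ker ∂_1 − rank ∂_2 = (9 − 6) − 2 = 1, and the invariant factors of ∂_2 are all 1, so H_1 ≅ Z.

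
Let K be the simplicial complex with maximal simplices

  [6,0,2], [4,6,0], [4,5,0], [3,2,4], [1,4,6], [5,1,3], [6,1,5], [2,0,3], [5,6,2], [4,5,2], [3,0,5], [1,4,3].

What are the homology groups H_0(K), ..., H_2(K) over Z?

We work with the vertex ordering 0 < 1 < 2 < 3 < 4 < 5 < 6. The simplices of K, each written with vertices in increasing order, are:

  0-simplices (7): [0], [1], [2], [3], [4], [5], [6]
  1-simplices (18): [0,2], [0,3], [0,4], [0,5], [0,6], [1,3], [1,4], [1,5], [1,6], [2,3], [2,4], [2,5], [2,6], [3,4], [3,5], [4,5], [4,6], [5,6]
  2-simplices (12): [0,2,3], [0,2,6], [0,3,5], [0,4,5], [0,4,6], [1,3,4], [1,3,5], [1,4,6], [1,5,6], [2,3,4], [2,4,5], [2,5,6]

Hence C_0 ≅ Z^7, C_1 ≅ Z^18, C_2 ≅ Z^12.

The boundary map ∂_1: C_1 → C_0 maps an edge to its endpoints' difference, ∂[p,q] = q − p.
This gives a 7×18 integer matrix of rank 6; reducing to Smith normal form yields diagonal entries (1,1,1,1,1,1).

Boundary ∂_2: C_2 → C_1 acts by ∂[p,q,r] = [q,r] − [p,r] + [p,q]. For instance
  ∂[0,4,6] = [4,6] − [0,6] + [0,4],
  ∂[1,3,4] = [3,4] − [1,4] + [1,3].
This gives a 18×12 integer matrix of rank 12; reducing to Smith normal form yields diagonal entries (1,1,1,1,1,1,1,1,1,1,1,2).

Computing H_k = (kernel of ∂_k) / (image of ∂_{k+1}):

  H_0: rank C_0 − rank ∂_1 = 7 − 6 = 1, and the invariant factors of ∂_1 are all 1, so H_0 = Z.
  H_1: rank ker ∂_1 − rank ∂_2 = (18 − 6) − 12 = 0, and ∂_2 has invariant factor 2 > 1, so H_1 = Z/2Z.
  H_2: rank ker ∂_2 − rank ∂_3 = (12 − 12) − 0 = 0, and there is no ∂_3, so H_2 = 0.

(K is a triangulation of the real projective plane RP^2.)

H_0 = Z,  H_1 = Z/2Z,  H_2 = 0.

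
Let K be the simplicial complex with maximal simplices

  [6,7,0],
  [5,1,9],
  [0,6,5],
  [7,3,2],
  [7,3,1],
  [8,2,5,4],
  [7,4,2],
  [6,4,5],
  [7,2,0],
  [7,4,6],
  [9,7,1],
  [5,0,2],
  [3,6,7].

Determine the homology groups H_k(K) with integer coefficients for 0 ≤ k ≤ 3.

Fix the vertex order 0 < 1 < 2 < 3 < 4 < 5 < 6 < 7 < 8 < 9 and write every simplex with vertices in increasing order. Then dim K = 3 and the simplices of K are:

  0-simplices (10): [0], [1], [2], [3], [4], [5], [6], [7], [8], [9]
  1-simplices (24): (24 of them)
  2-simplices (16): [0,2,5], [0,2,7], [0,5,6], [0,6,7], [1,3,7], [1,5,9], [1,7,9], [2,3,7], [2,4,5], [2,4,7], [2,4,8], [2,5,8], [3,6,7], [4,5,6], [4,5,8], [4,6,7]
  3-simplices (1): [2,4,5,8]

so the chain groups are C_0 ≅ Z^10, C_1 ≅ Z^24, C_2 ≅ Z^16, C_3 ≅ Z^1.

∂_1: C_1 → C_0 maps an edge to its endpoints' difference, ∂[p,q] = q − p. For instance
  ∂[2,7] = [7] − [2].
The resulting 10×24 matrix has rank 9, and its Smith normal form has invariant factors (1,1,1,1,1,1,1,1,1).

The boundary map ∂_2: C_2 → C_1 maps a triangle to the signed sum of its edges. For instance
  ∂[2,5,8] = [5,8] − [2,8] + [2,5],
  ∂[4,5,8] = [5,8] − [4,8] + [4,5].
The resulting 24×16 matrix has rank 14, and its Smith normal form has invariant factors (1,1,1,1,1,1,1,1,1,1,1,1,1,1).

Boundary ∂_3: C_3 → C_2 sends each 3-simplex σ to the alternating sum Σ_i (−1)^i (σ with its i-th vertex removed). For instance
  ∂[2,4,5,8] = [4,5,8] − [2,5,8] + [2,4,8] − [2,4,5].
The 16×1 boundary matrix has rank 1 and Smith normal form diag(1).

Reading off H_k = ker ∂_k / im ∂_{k+1}:

  H_0: rank C_0 − rank ∂_1 = 10 − 9 = 1, and the invariant factors of ∂_1 are all 1, so H_0 = Z.
  H_1: rank ker ∂_1 − rank ∂_2 = (24 − 9) − 14 = 1, and the invariant factors of ∂_2 are all 1, so H_1 = Z.
  H_2: rank ker ∂_2 − rank ∂_3 = (16 − 14) − 1 = 1, and the invariant factors of ∂_3 are all 1, so H_2 = Z.
  H_3: rank ker ∂_3 − rank ∂_4 = (1 − 1) − 0 = 0, and there is no ∂_4, so H_3 = 0.

H_0 ≅ Z,  H_1 ≅ Z,  H_2 ≅ Z,  H_3 = 0.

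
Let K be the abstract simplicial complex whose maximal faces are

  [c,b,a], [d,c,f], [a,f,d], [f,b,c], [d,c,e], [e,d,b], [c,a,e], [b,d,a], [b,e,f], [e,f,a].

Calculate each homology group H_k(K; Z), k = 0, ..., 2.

Take the total order a < b < c < d < e < f on the vertex set. Then K (dimension 2) consists of the simplices:

  0-simplices (6): a, b, c, d, e, f
  1-simplices (15): ab, ac, ad, ae, af, bc, bd, be, bf, cd, ce, cf, de, df, ef
  2-simplices (10): abc, abd, ace, adf, aef, bcf, bde, bef, cde, cdf

Hence C_0 ≅ Z^6, C_1 ≅ Z^15, C_2 ≅ Z^10.

Boundary ∂_1: C_1 → C_0 is given by ∂[p,q] = [q] − [p]. For instance
  ∂be = e − b.
This gives a 6×15 integer matrix of rank 5; reducing to Smith normal form yields diagonal entries (1,1,1,1,1).

∂_2: C_2 → C_1 maps a triangle to the signed sum of its edges. For instance
  ∂abd = bd − ad + ab,
  ∂aef = ef − af + ae.
This gives a 15×10 integer matrix of rank 10; reducing to Smith normal form yields diagonal entries (1,1,1,1,1,1,1,1,1,2).

Now H_k = ker ∂_k / im ∂_{k+1}, so:

  H_0: rank C_0 − rank ∂_1 = 6 − 5 = 1, and the invariant factors of ∂_1 are all 1, so H_0 ≅ Z.
  H_1: rank ker ∂_1 − rank ∂_2 = (15 − 5) − 10 = 0, and ∂_2 has invariant factor 2 > 1, so H_1 ≅ Z/2Z.
  H_2: rank ker ∂_2 − rank ∂_3 = (10 − 10) − 0 = 0, and there is no ∂_3, so H_2 ≅ 0.

As a check, the Euler characteristic is 6 − 15 + 10 = 1, which agrees with 1 − 0 + 0 = 1.

H_0 ≅ Z,  H_1 ≅ Z/2Z,  H_2 = 0.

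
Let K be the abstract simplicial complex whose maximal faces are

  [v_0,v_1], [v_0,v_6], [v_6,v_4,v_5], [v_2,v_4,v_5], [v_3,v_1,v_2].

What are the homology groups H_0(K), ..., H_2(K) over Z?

Fix the vertex order v_0 < v_1 < v_2 < v_3 < v_4 < v_5 < v_6 and write every simplex with vertices in increasing order. Then dim K = 2 and the simplices of K are:

  0-simplices (7): [v_0], [v_1], [v_2], [v_3], [v_4], [v_5], [v_6]
  1-simplices (10): [v_0,v_1], [v_0,v_6], [v_1,v_2], [v_1,v_3], [v_2,v_3], [v_2,v_4], [v_2,v_5], [v_4,v_5], [v_4,v_6], [v_5,v_6]
  2-simplices (3): [v_1,v_2,v_3], [v_2,v_4,v_5], [v_4,v_5,v_6]

so the chain groups are C_0 ≅ Z^7, C_1 ≅ Z^10, C_2 ≅ Z^3.

The boundary map ∂_1: C_1 → C_0 maps an edge to its endpoints' difference, ∂[p,q] = q − p.
As a 7×10 matrix over Z this has rank 6, with invariant factors (1,1,1,1,1,1).

Boundary ∂_2: C_2 → C_1 sends each 2-simplex [p,q,r] to [q,r] − [p,r] + [p,q]. For instance
  ∂[v_1,v_2,v_3] = [v_2,v_3] − [v_1,v_3] + [v_1,v_2],
  ∂[v_4,v_5,v_6] = [v_5,v_6] − [v_4,v_6] + [v_4,v_5].
The resulting 10×3 matrix has rank 3, and its Smith normal form has invariant factors (1,1,1).

Reading off H_k = ker ∂_k / im ∂_{k+1}:

  H_0: rank C_0 − rank ∂_1 = 7 − 6 = 1, and the invariant factors of ∂_1 are all 1, so H_0 ≅ Z.
  H_1: rank ker ∂_1 − rank ∂_2 = (10 − 6) − 3 = 1, and the invariant factors of ∂_2 are all 1, so H_1 ≅ Z.
  H_2: rank ker ∂_2 − rank ∂_3 = (3 − 3) − 0 = 0, and there is no ∂_3, so H_2 ≅ 0.

H_0 ≅ Z,  H_1 ≅ Z,  H_2 = 0.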